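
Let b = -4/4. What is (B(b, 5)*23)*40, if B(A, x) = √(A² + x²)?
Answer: 920*√26 ≈ 4691.1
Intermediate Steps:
b = -1 (b = -4*¼ = -1)
(B(b, 5)*23)*40 = (√((-1)² + 5²)*23)*40 = (√(1 + 25)*23)*40 = (√26*23)*40 = (23*√26)*40 = 920*√26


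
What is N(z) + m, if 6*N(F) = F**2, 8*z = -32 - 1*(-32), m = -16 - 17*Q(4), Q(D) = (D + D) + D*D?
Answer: -424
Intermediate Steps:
Q(D) = D**2 + 2*D (Q(D) = 2*D + D**2 = D**2 + 2*D)
m = -424 (m = -16 - 68*(2 + 4) = -16 - 68*6 = -16 - 17*24 = -16 - 408 = -424)
z = 0 (z = (-32 - 1*(-32))/8 = (-32 + 32)/8 = (1/8)*0 = 0)
N(F) = F**2/6
N(z) + m = (1/6)*0**2 - 424 = (1/6)*0 - 424 = 0 - 424 = -424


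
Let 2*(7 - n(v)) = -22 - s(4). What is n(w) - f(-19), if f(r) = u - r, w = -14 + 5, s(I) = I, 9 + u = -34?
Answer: 44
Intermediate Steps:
u = -43 (u = -9 - 34 = -43)
w = -9
f(r) = -43 - r
n(v) = 20 (n(v) = 7 - (-22 - 1*4)/2 = 7 - (-22 - 4)/2 = 7 - ½*(-26) = 7 + 13 = 20)
n(w) - f(-19) = 20 - (-43 - 1*(-19)) = 20 - (-43 + 19) = 20 - 1*(-24) = 20 + 24 = 44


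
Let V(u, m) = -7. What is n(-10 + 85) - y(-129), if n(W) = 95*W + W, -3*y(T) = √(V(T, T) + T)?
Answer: 7200 + 2*I*√34/3 ≈ 7200.0 + 3.8873*I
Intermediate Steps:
y(T) = -√(-7 + T)/3
n(W) = 96*W
n(-10 + 85) - y(-129) = 96*(-10 + 85) - (-1)*√(-7 - 129)/3 = 96*75 - (-1)*√(-136)/3 = 7200 - (-1)*2*I*√34/3 = 7200 - (-2)*I*√34/3 = 7200 + 2*I*√34/3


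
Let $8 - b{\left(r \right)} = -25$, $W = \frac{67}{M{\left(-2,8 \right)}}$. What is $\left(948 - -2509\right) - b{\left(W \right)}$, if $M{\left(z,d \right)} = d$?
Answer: $3424$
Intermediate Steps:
$W = \frac{67}{8} \approx 8.375$
$b{\left(r \right)} = 33$ ($b{\left(r \right)} = 8 - -25 = 8 + 25 = 33$)
$\left(948 - -2509\right) - b{\left(W \right)} = \left(948 - -2509\right) - 33 = \left(948 + 2509\right) - 33 = 3457 - 33 = 3424$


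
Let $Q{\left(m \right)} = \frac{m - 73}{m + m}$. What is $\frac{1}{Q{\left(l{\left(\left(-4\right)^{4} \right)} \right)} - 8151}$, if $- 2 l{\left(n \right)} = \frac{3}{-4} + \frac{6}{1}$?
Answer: $- \frac{42}{341737} \approx -0.0001229$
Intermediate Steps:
$l{\left(n \right)} = - \frac{21}{8}$ ($l{\left(n \right)} = - \frac{\frac{3}{-4} + \frac{6}{1}}{2} = - \frac{3 \left(- \frac{1}{4}\right) + 6 \cdot 1}{2} = - \frac{- \frac{3}{4} + 6}{2} = \left(- \frac{1}{2}\right) \frac{21}{4} = - \frac{21}{8}$)
$Q{\left(m \right)} = \frac{-73 + m}{2 m}$
$\frac{1}{Q{\left(l{\left(\left(-4\right)^{4} \right)} \right)} - 8151} = \frac{1}{\frac{-73 - \frac{21}{8}}{2 \left(- \frac{21}{8}\right)} - 8151} = \frac{1}{\frac{1}{2} \left(- \frac{8}{21}\right) \left(- \frac{605}{8}\right) - 8151} = \frac{1}{\frac{605}{42} - 8151} = \frac{1}{- \frac{341737}{42}} = - \frac{42}{341737}$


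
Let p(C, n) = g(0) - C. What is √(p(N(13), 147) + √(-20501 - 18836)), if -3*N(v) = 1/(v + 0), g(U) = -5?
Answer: √(-7566 + 1521*I*√39337)/39 ≈ 9.8342 + 10.084*I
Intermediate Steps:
N(v) = -1/(3*v) (N(v) = -1/(3*(v + 0)) = -1/(3*v))
p(C, n) = -5 - C
√(p(N(13), 147) + √(-20501 - 18836)) = √((-5 - (-1)/(3*13)) + √(-20501 - 18836)) = √((-5 - (-1)/(3*13)) + √(-39337)) = √((-5 - 1*(-1/39)) + I*√39337) = √((-5 + 1/39) + I*√39337) = √(-194/39 + I*√39337)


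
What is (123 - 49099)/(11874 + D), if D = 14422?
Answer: -6122/3287 ≈ -1.8625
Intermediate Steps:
(123 - 49099)/(11874 + D) = (123 - 49099)/(11874 + 14422) = -48976/26296 = -48976*1/26296 = -6122/3287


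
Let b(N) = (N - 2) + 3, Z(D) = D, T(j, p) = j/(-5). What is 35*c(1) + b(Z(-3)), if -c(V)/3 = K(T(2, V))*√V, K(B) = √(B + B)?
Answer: -2 - 42*I*√5 ≈ -2.0 - 93.915*I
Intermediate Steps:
T(j, p) = -j/5 (T(j, p) = j*(-⅕) = -j/5)
K(B) = √2*√B (K(B) = √(2*B) = √2*√B)
c(V) = -6*I*√5*√V/5 (c(V) = -3*√2*√(-⅕*2)*√V = -3*√2*√(-⅖)*√V = -3*√2*(I*√10/5)*√V = -3*2*I*√5/5*√V = -6*I*√5*√V/5)
b(N) = 1 + N (b(N) = (-2 + N) + 3 = 1 + N)
35*c(1) + b(Z(-3)) = 35*(-6*I*√5*√1/5) + (1 - 3) = 35*(-6/5*I*√5*1) - 2 = 35*(-6*I*√5/5) - 2 = -42*I*√5 - 2 = -2 - 42*I*√5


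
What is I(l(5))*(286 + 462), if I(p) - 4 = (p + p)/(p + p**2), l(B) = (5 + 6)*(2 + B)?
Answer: 117436/39 ≈ 3011.2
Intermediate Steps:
l(B) = 22 + 11*B (l(B) = 11*(2 + B) = 22 + 11*B)
I(p) = 4 + 2*p/(p + p**2) (I(p) = 4 + (p + p)/(p + p**2) = 4 + (2*p)/(p + p**2) = 4 + 2*p/(p + p**2))
I(l(5))*(286 + 462) = (2*(3 + 2*(22 + 11*5))/(1 + (22 + 11*5)))*(286 + 462) = (2*(3 + 2*(22 + 55))/(1 + (22 + 55)))*748 = (2*(3 + 2*77)/(1 + 77))*748 = (2*(3 + 154)/78)*748 = (2*(1/78)*157)*748 = (157/39)*748 = 117436/39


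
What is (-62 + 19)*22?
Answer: -946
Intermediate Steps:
(-62 + 19)*22 = -43*22 = -946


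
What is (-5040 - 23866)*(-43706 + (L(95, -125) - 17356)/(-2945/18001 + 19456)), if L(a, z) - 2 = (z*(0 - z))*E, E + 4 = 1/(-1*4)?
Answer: 68067090520970255/53880694 ≈ 1.2633e+9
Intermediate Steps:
E = -17/4 (E = -4 + 1/(-1*4) = -4 + 1/(-4) = -4 - ¼ = -17/4 ≈ -4.2500)
L(a, z) = 2 + 17*z²/4 (L(a, z) = 2 + (z*(0 - z))*(-17/4) = 2 + (z*(-z))*(-17/4) = 2 - z²*(-17/4) = 2 + 17*z²/4)
(-5040 - 23866)*(-43706 + (L(95, -125) - 17356)/(-2945/18001 + 19456)) = (-5040 - 23866)*(-43706 + ((2 + (17/4)*(-125)²) - 17356)/(-2945/18001 + 19456)) = -28906*(-43706 + ((2 + (17/4)*15625) - 17356)/(-2945*1/18001 + 19456)) = -28906*(-43706 + ((2 + 265625/4) - 17356)/(-2945/18001 + 19456)) = -28906*(-43706 + (265633/4 - 17356)/(350224511/18001)) = -28906*(-43706 + (196209/4)*(18001/350224511)) = -28906*(-43706 + 271689093/107761388) = -28906*(-4709547534835/107761388) = 68067090520970255/53880694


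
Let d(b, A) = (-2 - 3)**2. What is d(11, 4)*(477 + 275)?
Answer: 18800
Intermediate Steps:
d(b, A) = 25 (d(b, A) = (-5)**2 = 25)
d(11, 4)*(477 + 275) = 25*(477 + 275) = 25*752 = 18800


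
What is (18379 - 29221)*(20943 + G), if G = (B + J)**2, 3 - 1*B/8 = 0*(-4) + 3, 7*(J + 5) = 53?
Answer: -11129649102/49 ≈ -2.2714e+8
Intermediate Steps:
J = 18/7 (J = -5 + (1/7)*53 = -5 + 53/7 = 18/7 ≈ 2.5714)
B = 0 (B = 24 - 8*(0*(-4) + 3) = 24 - 8*(0 + 3) = 24 - 8*3 = 24 - 24 = 0)
G = 324/49 (G = (0 + 18/7)**2 = (18/7)**2 = 324/49 ≈ 6.6122)
(18379 - 29221)*(20943 + G) = (18379 - 29221)*(20943 + 324/49) = -10842*1026531/49 = -11129649102/49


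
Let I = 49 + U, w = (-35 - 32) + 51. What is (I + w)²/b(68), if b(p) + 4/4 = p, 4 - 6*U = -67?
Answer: 72361/2412 ≈ 30.000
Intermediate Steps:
U = 71/6 (U = ⅔ - ⅙*(-67) = ⅔ + 67/6 = 71/6 ≈ 11.833)
b(p) = -1 + p
w = -16 (w = -67 + 51 = -16)
I = 365/6 (I = 49 + 71/6 = 365/6 ≈ 60.833)
(I + w)²/b(68) = (365/6 - 16)²/(-1 + 68) = (269/6)²/67 = (72361/36)*(1/67) = 72361/2412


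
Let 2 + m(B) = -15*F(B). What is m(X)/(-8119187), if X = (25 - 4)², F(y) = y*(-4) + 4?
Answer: -26398/8119187 ≈ -0.0032513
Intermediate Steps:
F(y) = 4 - 4*y (F(y) = -4*y + 4 = 4 - 4*y)
X = 441 (X = 21² = 441)
m(B) = -62 + 60*B (m(B) = -2 - 15*(4 - 4*B) = -2 + (-60 + 60*B) = -62 + 60*B)
m(X)/(-8119187) = (-62 + 60*441)/(-8119187) = (-62 + 26460)*(-1/8119187) = 26398*(-1/8119187) = -26398/8119187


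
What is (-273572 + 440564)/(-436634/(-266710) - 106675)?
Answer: -5567304540/3556356577 ≈ -1.5655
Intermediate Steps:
(-273572 + 440564)/(-436634/(-266710) - 106675) = 166992/(-436634*(-1/266710) - 106675) = 166992/(218317/133355 - 106675) = 166992/(-14225426308/133355) = 166992*(-133355/14225426308) = -5567304540/3556356577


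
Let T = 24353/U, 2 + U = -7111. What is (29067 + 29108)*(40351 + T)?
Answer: 16695777634250/7113 ≈ 2.3472e+9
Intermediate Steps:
U = -7113 (U = -2 - 7111 = -7113)
T = -24353/7113 (T = 24353/(-7113) = 24353*(-1/7113) = -24353/7113 ≈ -3.4237)
(29067 + 29108)*(40351 + T) = (29067 + 29108)*(40351 - 24353/7113) = 58175*(286992310/7113) = 16695777634250/7113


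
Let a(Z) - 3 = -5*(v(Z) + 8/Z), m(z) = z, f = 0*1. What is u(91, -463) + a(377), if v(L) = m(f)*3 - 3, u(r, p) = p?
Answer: -167805/377 ≈ -445.11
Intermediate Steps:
f = 0
v(L) = -3 (v(L) = 0*3 - 3 = 0 - 3 = -3)
a(Z) = 18 - 40/Z (a(Z) = 3 - 5*(-3 + 8/Z) = 3 + (15 - 40/Z) = 18 - 40/Z)
u(91, -463) + a(377) = -463 + (18 - 40/377) = -463 + 6746/377 = -167805/377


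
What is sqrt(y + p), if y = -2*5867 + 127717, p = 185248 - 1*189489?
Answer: sqrt(111742) ≈ 334.28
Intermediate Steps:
p = -4241 (p = 185248 - 189489 = -4241)
y = 115983 (y = -11734 + 127717 = 115983)
sqrt(y + p) = sqrt(115983 - 4241) = sqrt(111742)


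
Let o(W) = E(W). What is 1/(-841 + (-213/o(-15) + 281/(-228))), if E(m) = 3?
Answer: -228/208217 ≈ -0.0010950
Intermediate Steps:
o(W) = 3
1/(-841 + (-213/o(-15) + 281/(-228))) = 1/(-841 + (-213/3 + 281/(-228))) = 1/(-841 + (-213*⅓ + 281*(-1/228))) = 1/(-841 + (-71 - 281/228)) = 1/(-841 - 16469/228) = 1/(-208217/228) = -228/208217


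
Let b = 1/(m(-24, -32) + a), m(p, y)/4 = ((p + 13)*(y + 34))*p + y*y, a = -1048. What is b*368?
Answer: 46/645 ≈ 0.071318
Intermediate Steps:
m(p, y) = 4*y² + 4*p*(13 + p)*(34 + y) (m(p, y) = 4*(((p + 13)*(y + 34))*p + y*y) = 4*(((13 + p)*(34 + y))*p + y²) = 4*(p*(13 + p)*(34 + y) + y²) = 4*(y² + p*(13 + p)*(34 + y)) = 4*y² + 4*p*(13 + p)*(34 + y))
b = 1/5160 (b = 1/((4*(-32)² + 136*(-24)² + 1768*(-24) + 4*(-32)*(-24)² + 52*(-24)*(-32)) - 1048) = 1/((4*1024 + 136*576 - 42432 + 4*(-32)*576 + 39936) - 1048) = 1/((4096 + 78336 - 42432 - 73728 + 39936) - 1048) = 1/(6208 - 1048) = 1/5160 ≈ 0.00019380)
b*368 = (1/5160)*368 = 46/645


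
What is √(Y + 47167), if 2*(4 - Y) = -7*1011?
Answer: √202838/2 ≈ 225.19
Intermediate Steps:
Y = 7085/2 (Y = 4 - (-7)*1011/2 = 4 - ½*(-7077) = 4 + 7077/2 = 7085/2 ≈ 3542.5)
√(Y + 47167) = √(7085/2 + 47167) = √(101419/2) = √202838/2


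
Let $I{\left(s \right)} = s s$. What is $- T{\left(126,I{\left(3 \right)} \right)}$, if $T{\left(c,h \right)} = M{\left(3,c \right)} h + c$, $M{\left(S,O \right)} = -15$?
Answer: $9$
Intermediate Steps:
$I{\left(s \right)} = s^{2}$
$T{\left(c,h \right)} = c - 15 h$ ($T{\left(c,h \right)} = - 15 h + c = c - 15 h$)
$- T{\left(126,I{\left(3 \right)} \right)} = - (126 - 15 \cdot 3^{2}) = - (126 - 135) = \left(-1\right) \left(-9\right) = 9$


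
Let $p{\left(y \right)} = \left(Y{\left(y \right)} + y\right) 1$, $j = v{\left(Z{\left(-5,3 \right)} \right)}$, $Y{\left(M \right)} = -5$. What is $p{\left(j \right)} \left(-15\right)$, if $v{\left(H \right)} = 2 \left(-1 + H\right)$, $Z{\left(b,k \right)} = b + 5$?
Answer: $105$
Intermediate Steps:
$Z{\left(b,k \right)} = 5 + b$
$v{\left(H \right)} = -2 + 2 H$
$j = -2$ ($j = -2 + 2 \left(5 - 5\right) = -2 + 2 \cdot 0 = -2 + 0 = -2$)
$p{\left(y \right)} = -5 + y$ ($p{\left(y \right)} = \left(-5 + y\right) 1 = -5 + y$)
$p{\left(j \right)} \left(-15\right) = \left(-5 - 2\right) \left(-15\right) = \left(-7\right) \left(-15\right) = 105$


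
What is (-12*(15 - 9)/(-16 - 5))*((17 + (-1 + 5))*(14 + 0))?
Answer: 1008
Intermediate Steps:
(-12*(15 - 9)/(-16 - 5))*((17 + (-1 + 5))*(14 + 0)) = (-72/(-21))*((17 + 4)*14) = (-72*(-1)/21)*(21*14) = -12*(-2/7)*294 = (24/7)*294 = 1008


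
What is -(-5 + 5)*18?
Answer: 0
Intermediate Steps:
-(-5 + 5)*18 = -1*0*18 = 0*18 = 0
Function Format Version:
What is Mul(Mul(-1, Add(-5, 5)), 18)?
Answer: 0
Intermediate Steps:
Mul(Mul(-1, Add(-5, 5)), 18) = Mul(Mul(-1, 0), 18) = Mul(0, 18) = 0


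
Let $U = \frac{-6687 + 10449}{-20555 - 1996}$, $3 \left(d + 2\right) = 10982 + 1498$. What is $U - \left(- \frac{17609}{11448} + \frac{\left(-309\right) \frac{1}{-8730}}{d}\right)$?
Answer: $\frac{13221287148529}{9641128903560} \approx 1.3713$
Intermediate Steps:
$d = 4158$ ($d = -2 + \frac{10982 + 1498}{3} = -2 + \frac{1}{3} \cdot 12480 = -2 + 4160 = 4158$)
$U = - \frac{1254}{7517}$ ($U = \frac{3762}{-22551} = 3762 \left(- \frac{1}{22551}\right) = - \frac{1254}{7517} \approx -0.16682$)
$U - \left(- \frac{17609}{11448} + \frac{\left(-309\right) \frac{1}{-8730}}{d}\right) = - \frac{1254}{7517} - \left(- \frac{17609}{11448} + \frac{\left(-309\right) \frac{1}{-8730}}{4158}\right) = - \frac{1254}{7517} - \left(\left(-17609\right) \frac{1}{11448} + \left(-309\right) \left(- \frac{1}{8730}\right) \frac{1}{4158}\right) = - \frac{1254}{7517} - \left(- \frac{17609}{11448} + \frac{103}{2910} \cdot \frac{1}{4158}\right) = - \frac{1254}{7517} - \left(- \frac{17609}{11448} + \frac{103}{12099780}\right) = - \frac{1254}{7517} - - \frac{1972813397}{1282576680} = - \frac{1254}{7517} + \frac{1972813397}{1282576680} = \frac{13221287148529}{9641128903560}$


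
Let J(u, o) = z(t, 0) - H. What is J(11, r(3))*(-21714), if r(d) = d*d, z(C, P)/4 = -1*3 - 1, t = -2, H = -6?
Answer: 217140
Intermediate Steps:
z(C, P) = -16 (z(C, P) = 4*(-1*3 - 1) = 4*(-3 - 1) = 4*(-4) = -16)
r(d) = d²
J(u, o) = -10 (J(u, o) = -16 - 1*(-6) = -16 + 6 = -10)
J(11, r(3))*(-21714) = -10*(-21714) = 217140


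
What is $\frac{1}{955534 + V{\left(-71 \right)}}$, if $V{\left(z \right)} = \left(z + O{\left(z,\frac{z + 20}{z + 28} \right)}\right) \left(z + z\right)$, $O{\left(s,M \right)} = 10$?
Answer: $\frac{1}{964196} \approx 1.0371 \cdot 10^{-6}$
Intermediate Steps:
$V{\left(z \right)} = 2 z \left(10 + z\right)$ ($V{\left(z \right)} = \left(z + 10\right) \left(z + z\right) = \left(10 + z\right) 2 z = 2 z \left(10 + z\right)$)
$\frac{1}{955534 + V{\left(-71 \right)}} = \frac{1}{955534 + 2 \left(-71\right) \left(10 - 71\right)} = \frac{1}{955534 + 2 \left(-71\right) \left(-61\right)} = \frac{1}{955534 + 8662} = \frac{1}{964196}$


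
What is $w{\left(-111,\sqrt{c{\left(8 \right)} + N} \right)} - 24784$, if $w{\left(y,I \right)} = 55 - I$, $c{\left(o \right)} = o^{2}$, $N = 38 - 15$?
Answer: $-24729 - \sqrt{87} \approx -24738.0$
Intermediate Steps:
$N = 23$ ($N = 38 - 15 = 23$)
$w{\left(-111,\sqrt{c{\left(8 \right)} + N} \right)} - 24784 = \left(55 - \sqrt{8^{2} + 23}\right) - 24784 = \left(55 - \sqrt{64 + 23}\right) - 24784 = \left(55 - \sqrt{87}\right) - 24784 = -24729 - \sqrt{87}$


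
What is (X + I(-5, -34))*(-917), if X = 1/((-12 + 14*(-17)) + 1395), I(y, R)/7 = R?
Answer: 249890753/1145 ≈ 2.1825e+5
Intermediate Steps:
I(y, R) = 7*R
X = 1/1145 (X = 1/((-12 - 238) + 1395) = 1/(-250 + 1395) = 1/1145 ≈ 0.00087336)
(X + I(-5, -34))*(-917) = (1/1145 + 7*(-34))*(-917) = (1/1145 - 238)*(-917) = -272509/1145*(-917) = 249890753/1145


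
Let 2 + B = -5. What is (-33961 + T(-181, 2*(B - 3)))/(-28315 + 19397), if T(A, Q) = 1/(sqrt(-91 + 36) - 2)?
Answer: 286243/75166 + I*sqrt(55)/526162 ≈ 3.8081 + 1.4095e-5*I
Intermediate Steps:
B = -7 (B = -2 - 5 = -7)
T(A, Q) = 1/(-2 + I*sqrt(55)) (T(A, Q) = 1/(sqrt(-55) - 2) = 1/(I*sqrt(55) - 2) = 1/(-2 + I*sqrt(55)))
(-33961 + T(-181, 2*(B - 3)))/(-28315 + 19397) = (-33961 + (-2/59 - I*sqrt(55)/59))/(-28315 + 19397) = (-2003701/59 - I*sqrt(55)/59)/(-8918) = (-2003701/59 - I*sqrt(55)/59)*(-1/8918) = 286243/75166 + I*sqrt(55)/526162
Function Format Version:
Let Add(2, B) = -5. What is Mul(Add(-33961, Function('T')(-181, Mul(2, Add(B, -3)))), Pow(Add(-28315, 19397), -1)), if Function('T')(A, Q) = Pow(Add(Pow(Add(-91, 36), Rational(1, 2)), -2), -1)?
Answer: Add(Rational(286243, 75166), Mul(Rational(1, 526162), I, Pow(55, Rational(1, 2)))) ≈ Add(3.8081, Mul(1.4095e-5, I))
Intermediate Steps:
B = -7 (B = Add(-2, -5) = -7)
Function('T')(A, Q) = Pow(Add(-2, Mul(I, Pow(55, Rational(1, 2)))), -1) (Function('T')(A, Q) = Pow(Add(Pow(-55, Rational(1, 2)), -2), -1) = Pow(Add(Mul(I, Pow(55, Rational(1, 2))), -2), -1) = Pow(Add(-2, Mul(I, Pow(55, Rational(1, 2)))), -1))
Mul(Add(-33961, Function('T')(-181, Mul(2, Add(B, -3)))), Pow(Add(-28315, 19397), -1)) = Mul(Add(-33961, Add(Rational(-2, 59), Mul(Rational(-1, 59), I, Pow(55, Rational(1, 2))))), Pow(Add(-28315, 19397), -1)) = Mul(Add(Rational(-2003701, 59), Mul(Rational(-1, 59), I, Pow(55, Rational(1, 2)))), Pow(-8918, -1)) = Mul(Add(Rational(-2003701, 59), Mul(Rational(-1, 59), I, Pow(55, Rational(1, 2)))), Rational(-1, 8918)) = Add(Rational(286243, 75166), Mul(Rational(1, 526162), I, Pow(55, Rational(1, 2))))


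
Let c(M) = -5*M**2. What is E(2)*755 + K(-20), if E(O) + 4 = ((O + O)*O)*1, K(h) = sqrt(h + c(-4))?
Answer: 3020 + 10*I ≈ 3020.0 + 10.0*I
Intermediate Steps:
K(h) = sqrt(-80 + h) (K(h) = sqrt(h - 5*(-4)**2) = sqrt(h - 5*16) = sqrt(h - 80) = sqrt(-80 + h))
E(O) = -4 + 2*O**2 (E(O) = -4 + ((O + O)*O)*1 = -4 + ((2*O)*O)*1 = -4 + (2*O**2)*1 = -4 + 2*O**2)
E(2)*755 + K(-20) = (-4 + 2*2**2)*755 + sqrt(-80 - 20) = (-4 + 2*4)*755 + sqrt(-100) = (-4 + 8)*755 + 10*I = 4*755 + 10*I = 3020 + 10*I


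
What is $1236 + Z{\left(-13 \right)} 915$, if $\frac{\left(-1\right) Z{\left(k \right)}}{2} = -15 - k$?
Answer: $4896$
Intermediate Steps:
$Z{\left(k \right)} = 30 + 2 k$ ($Z{\left(k \right)} = - 2 \left(-15 - k\right) = 30 + 2 k$)
$1236 + Z{\left(-13 \right)} 915 = 1236 + \left(30 + 2 \left(-13\right)\right) 915 = 1236 + \left(30 - 26\right) 915 = 1236 + 4 \cdot 915 = 1236 + 3660 = 4896$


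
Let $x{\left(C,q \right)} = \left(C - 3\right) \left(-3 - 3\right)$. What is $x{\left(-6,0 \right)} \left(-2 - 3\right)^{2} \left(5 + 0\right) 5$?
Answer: $33750$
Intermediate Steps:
$x{\left(C,q \right)} = 18 - 6 C$ ($x{\left(C,q \right)} = \left(-3 + C\right) \left(-6\right) = 18 - 6 C$)
$x{\left(-6,0 \right)} \left(-2 - 3\right)^{2} \left(5 + 0\right) 5 = \left(18 - -36\right) \left(-2 - 3\right)^{2} \left(5 + 0\right) 5 = \left(18 + 36\right) \left(-5\right)^{2} \cdot 5 \cdot 5 = 54 \cdot 25 \cdot 25 = 1350 \cdot 25 = 33750$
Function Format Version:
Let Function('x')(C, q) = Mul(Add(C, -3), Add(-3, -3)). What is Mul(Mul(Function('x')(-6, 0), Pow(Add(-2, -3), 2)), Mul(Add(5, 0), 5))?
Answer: 33750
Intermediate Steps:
Function('x')(C, q) = Add(18, Mul(-6, C)) (Function('x')(C, q) = Mul(Add(-3, C), -6) = Add(18, Mul(-6, C)))
Mul(Mul(Function('x')(-6, 0), Pow(Add(-2, -3), 2)), Mul(Add(5, 0), 5)) = Mul(Mul(Add(18, Mul(-6, -6)), Pow(Add(-2, -3), 2)), Mul(Add(5, 0), 5)) = Mul(Mul(Add(18, 36), Pow(-5, 2)), Mul(5, 5)) = Mul(Mul(54, 25), 25) = Mul(1350, 25) = 33750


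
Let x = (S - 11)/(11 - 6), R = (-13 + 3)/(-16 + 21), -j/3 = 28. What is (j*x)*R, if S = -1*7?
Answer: -3024/5 ≈ -604.80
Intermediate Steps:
j = -84 (j = -3*28 = -84)
R = -2 (R = -10/5 = -10*1/5 = -2)
S = -7
x = -18/5 (x = (-7 - 11)/(11 - 6) = -18/5 ≈ -3.6000)
(j*x)*R = -84*(-18/5)*(-2) = (1512/5)*(-2) = -3024/5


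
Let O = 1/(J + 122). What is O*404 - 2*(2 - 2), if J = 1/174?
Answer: 70296/21229 ≈ 3.3113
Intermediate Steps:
J = 1/174 ≈ 0.0057471
O = 174/21229 (O = 1/(1/174 + 122) = 1/(21229/174) = 174/21229 ≈ 0.0081963)
O*404 - 2*(2 - 2) = (174/21229)*404 - 2*(2 - 2) = 70296/21229 - 2*0 = 70296/21229 + 0 = 70296/21229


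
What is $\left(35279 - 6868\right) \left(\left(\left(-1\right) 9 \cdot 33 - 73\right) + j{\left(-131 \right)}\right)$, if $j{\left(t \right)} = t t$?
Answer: $477049101$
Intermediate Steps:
$j{\left(t \right)} = t^{2}$
$\left(35279 - 6868\right) \left(\left(\left(-1\right) 9 \cdot 33 - 73\right) + j{\left(-131 \right)}\right) = \left(35279 - 6868\right) \left(\left(\left(-1\right) 9 \cdot 33 - 73\right) + \left(-131\right)^{2}\right) = 28411 \left(\left(\left(-9\right) 33 - 73\right) + 17161\right) = 28411 \left(\left(-297 - 73\right) + 17161\right) = 28411 \left(-370 + 17161\right) = 28411 \cdot 16791 = 477049101$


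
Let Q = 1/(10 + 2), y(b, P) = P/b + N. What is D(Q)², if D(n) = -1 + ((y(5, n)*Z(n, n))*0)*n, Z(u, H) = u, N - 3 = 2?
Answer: 1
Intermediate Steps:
N = 5 (N = 3 + 2 = 5)
y(b, P) = 5 + P/b (y(b, P) = P/b + 5 = 5 + P/b)
Q = 1/12 ≈ 0.083333
D(n) = -1 (D(n) = -1 + (((5 + n/5)*n)*0)*n = -1 + ((n*(5 + n/5))*0)*n = -1 + 0*n = -1 + 0 = -1)
D(Q)² = (-1)² = 1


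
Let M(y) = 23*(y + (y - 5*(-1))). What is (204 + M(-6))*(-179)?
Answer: -7697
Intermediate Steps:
M(y) = 115 + 46*y (M(y) = 23*(y + (y + 5)) = 23*(y + (5 + y)) = 23*(5 + 2*y) = 115 + 46*y)
(204 + M(-6))*(-179) = (204 + (115 + 46*(-6)))*(-179) = (204 + (115 - 276))*(-179) = (204 - 161)*(-179) = 43*(-179) = -7697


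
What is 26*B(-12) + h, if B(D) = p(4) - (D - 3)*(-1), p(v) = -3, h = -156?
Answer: -624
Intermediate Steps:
B(D) = -6 + D (B(D) = -3 - (D - 3)*(-1) = -3 - (-3 + D)*(-1) = -3 - (3 - D) = -3 + (-3 + D) = -6 + D)
26*B(-12) + h = 26*(-6 - 12) - 156 = 26*(-18) - 156 = -468 - 156 = -624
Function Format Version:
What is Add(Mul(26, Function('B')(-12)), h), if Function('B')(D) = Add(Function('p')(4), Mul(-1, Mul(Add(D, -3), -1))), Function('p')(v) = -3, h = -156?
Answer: -624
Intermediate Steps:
Function('B')(D) = Add(-6, D) (Function('B')(D) = Add(-3, Mul(-1, Mul(Add(D, -3), -1))) = Add(-3, Mul(-1, Mul(Add(-3, D), -1))) = Add(-3, Mul(-1, Add(3, Mul(-1, D)))) = Add(-3, Add(-3, D)) = Add(-6, D))
Add(Mul(26, Function('B')(-12)), h) = Add(Mul(26, Add(-6, -12)), -156) = Add(Mul(26, -18), -156) = Add(-468, -156) = -624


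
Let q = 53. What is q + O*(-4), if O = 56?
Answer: -171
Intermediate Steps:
q + O*(-4) = 53 + 56*(-4) = 53 - 224 = -171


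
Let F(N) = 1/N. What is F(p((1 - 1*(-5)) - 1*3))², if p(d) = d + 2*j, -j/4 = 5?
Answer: 1/1369 ≈ 0.00073046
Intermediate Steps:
j = -20 (j = -4*5 = -20)
p(d) = -40 + d (p(d) = d + 2*(-20) = d - 40 = -40 + d)
F(p((1 - 1*(-5)) - 1*3))² = (1/(-40 + ((1 - 1*(-5)) - 1*3)))² = (1/(-40 + ((1 + 5) - 3)))² = (1/(-40 + (6 - 3)))² = (1/(-40 + 3))² = (1/(-37))² = (-1/37)² = 1/1369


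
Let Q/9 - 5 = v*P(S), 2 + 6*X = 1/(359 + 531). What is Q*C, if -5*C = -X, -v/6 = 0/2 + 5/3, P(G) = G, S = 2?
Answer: 16011/1780 ≈ 8.9949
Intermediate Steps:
X = -593/1780 (X = -⅓ + 1/(6*(359 + 531)) = -⅓ + (⅙)/890 = -⅓ + (⅙)*(1/890) = -⅓ + 1/5340 = -593/1780 ≈ -0.33315)
v = -10 (v = -6*(0/2 + 5/3) = -6*(0*(½) + 5*(⅓)) = -6*(0 + 5/3) = -6*5/3 = -10)
C = -593/8900 (C = -(-1)*(-593)/(5*1780) = -⅕*593/1780 = -593/8900 ≈ -0.066629)
Q = -135 (Q = 45 + 9*(-10*2) = 45 + 9*(-20) = 45 - 180 = -135)
Q*C = -135*(-593/8900) = 16011/1780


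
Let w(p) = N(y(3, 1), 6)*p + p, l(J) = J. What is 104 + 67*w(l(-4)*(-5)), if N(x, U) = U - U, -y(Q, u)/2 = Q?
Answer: 1444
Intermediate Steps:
y(Q, u) = -2*Q
N(x, U) = 0
w(p) = p (w(p) = 0*p + p = 0 + p = p)
104 + 67*w(l(-4)*(-5)) = 104 + 67*(-4*(-5)) = 104 + 67*20 = 104 + 1340 = 1444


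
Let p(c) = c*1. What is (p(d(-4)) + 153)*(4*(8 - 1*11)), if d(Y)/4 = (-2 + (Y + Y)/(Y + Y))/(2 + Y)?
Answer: -1860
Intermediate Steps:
d(Y) = -4/(2 + Y) (d(Y) = 4*((-2 + (Y + Y)/(Y + Y))/(2 + Y)) = 4*((-2 + (2*Y)/((2*Y)))/(2 + Y)) = 4*((-2 + (2*Y)*(1/(2*Y)))/(2 + Y)) = 4*((-2 + 1)/(2 + Y)) = 4*(-1/(2 + Y)) = -4/(2 + Y))
p(c) = c
(p(d(-4)) + 153)*(4*(8 - 1*11)) = (-4/(2 - 4) + 153)*(4*(8 - 1*11)) = (-4/(-2) + 153)*(4*(8 - 11)) = (-4*(-1/2) + 153)*(4*(-3)) = (2 + 153)*(-12) = 155*(-12) = -1860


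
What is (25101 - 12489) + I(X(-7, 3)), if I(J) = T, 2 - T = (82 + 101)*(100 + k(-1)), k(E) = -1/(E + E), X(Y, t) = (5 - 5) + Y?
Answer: -11555/2 ≈ -5777.5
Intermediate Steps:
X(Y, t) = Y (X(Y, t) = 0 + Y = Y)
k(E) = -1/(2*E)
T = -36779/2 (T = 2 - (82 + 101)*(100 - ½/(-1)) = 2 - 183*(100 - ½*(-1)) = 2 - 183*(100 + ½) = 2 - 183*201/2 = 2 - 1*36783/2 = 2 - 36783/2 = -36779/2 ≈ -18390.)
I(J) = -36779/2
(25101 - 12489) + I(X(-7, 3)) = (25101 - 12489) - 36779/2 = 12612 - 36779/2 = -11555/2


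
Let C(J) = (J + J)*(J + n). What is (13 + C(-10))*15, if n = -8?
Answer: 5595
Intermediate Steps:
C(J) = 2*J*(-8 + J) (C(J) = (J + J)*(J - 8) = (2*J)*(-8 + J) = 2*J*(-8 + J))
(13 + C(-10))*15 = (13 + 2*(-10)*(-8 - 10))*15 = (13 + 2*(-10)*(-18))*15 = (13 + 360)*15 = 373*15 = 5595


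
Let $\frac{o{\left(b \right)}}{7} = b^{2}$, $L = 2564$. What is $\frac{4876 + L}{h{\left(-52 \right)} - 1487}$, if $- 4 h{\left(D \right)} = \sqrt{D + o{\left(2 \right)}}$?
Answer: $- \frac{22126560}{4422341} + \frac{7440 i \sqrt{6}}{4422341} \approx -5.0034 + 0.0041209 i$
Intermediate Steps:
$o{\left(b \right)} = 7 b^{2}$
$h{\left(D \right)} = - \frac{\sqrt{28 + D}}{4}$ ($h{\left(D \right)} = - \frac{\sqrt{D + 7 \cdot 2^{2}}}{4} = - \frac{\sqrt{D + 7 \cdot 4}}{4} = - \frac{\sqrt{D + 28}}{4} = - \frac{\sqrt{28 + D}}{4}$)
$\frac{4876 + L}{h{\left(-52 \right)} - 1487} = \frac{4876 + 2564}{- \frac{\sqrt{28 - 52}}{4} - 1487} = \frac{7440}{- \frac{\sqrt{-24}}{4} - 1487} = \frac{7440}{- \frac{2 i \sqrt{6}}{4} - 1487} = \frac{7440}{- \frac{i \sqrt{6}}{2} - 1487} = \frac{7440}{-1487 - \frac{i \sqrt{6}}{2}}$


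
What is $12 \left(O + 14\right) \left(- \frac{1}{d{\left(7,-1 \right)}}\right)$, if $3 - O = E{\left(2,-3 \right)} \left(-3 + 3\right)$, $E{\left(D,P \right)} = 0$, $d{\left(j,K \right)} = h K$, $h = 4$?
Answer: $51$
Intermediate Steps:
$d{\left(j,K \right)} = 4 K$
$O = 3$ ($O = 3 - 0 \left(-3 + 3\right) = 3 - 0 \cdot 0 = 3 - 0 = 3 + 0 = 3$)
$12 \left(O + 14\right) \left(- \frac{1}{d{\left(7,-1 \right)}}\right) = 12 \left(3 + 14\right) \left(- \frac{1}{4 \left(-1\right)}\right) = 12 \cdot 17 \left(- \frac{1}{-4}\right) = 204 \left(\left(-1\right) \left(- \frac{1}{4}\right)\right) = 204 \cdot \frac{1}{4} = 51$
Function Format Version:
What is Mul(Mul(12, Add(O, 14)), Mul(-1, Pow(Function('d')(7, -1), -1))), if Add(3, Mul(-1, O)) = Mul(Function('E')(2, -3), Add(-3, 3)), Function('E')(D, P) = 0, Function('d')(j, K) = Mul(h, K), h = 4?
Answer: 51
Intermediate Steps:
Function('d')(j, K) = Mul(4, K)
O = 3 (O = Add(3, Mul(-1, Mul(0, Add(-3, 3)))) = Add(3, Mul(-1, Mul(0, 0))) = Add(3, Mul(-1, 0)) = Add(3, 0) = 3)
Mul(Mul(12, Add(O, 14)), Mul(-1, Pow(Function('d')(7, -1), -1))) = Mul(Mul(12, Add(3, 14)), Mul(-1, Pow(Mul(4, -1), -1))) = Mul(Mul(12, 17), Mul(-1, Pow(-4, -1))) = Mul(204, Mul(-1, Rational(-1, 4))) = Mul(204, Rational(1, 4)) = 51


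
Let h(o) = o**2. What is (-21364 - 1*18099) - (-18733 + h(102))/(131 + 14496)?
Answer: -577216972/14627 ≈ -39462.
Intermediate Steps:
(-21364 - 1*18099) - (-18733 + h(102))/(131 + 14496) = (-21364 - 1*18099) - (-18733 + 102**2)/(131 + 14496) = (-21364 - 18099) - (-18733 + 10404)/14627 = -39463 - (-8329)/14627 = -39463 - 1*(-8329/14627) = -39463 + 8329/14627 = -577216972/14627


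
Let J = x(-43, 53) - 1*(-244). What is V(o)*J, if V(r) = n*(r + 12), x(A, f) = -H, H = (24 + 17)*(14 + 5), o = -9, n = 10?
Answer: -16050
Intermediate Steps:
H = 779 (H = 41*19 = 779)
x(A, f) = -779 (x(A, f) = -1*779 = -779)
V(r) = 120 + 10*r (V(r) = 10*(r + 12) = 10*(12 + r) = 120 + 10*r)
J = -535 (J = -779 - 1*(-244) = -779 + 244 = -535)
V(o)*J = (120 + 10*(-9))*(-535) = (120 - 90)*(-535) = 30*(-535) = -16050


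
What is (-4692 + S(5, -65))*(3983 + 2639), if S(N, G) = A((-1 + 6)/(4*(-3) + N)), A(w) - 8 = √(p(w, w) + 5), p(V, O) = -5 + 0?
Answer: -31017448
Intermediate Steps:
p(V, O) = -5
A(w) = 8 (A(w) = 8 + √(-5 + 5) = 8 + √0 = 8 + 0 = 8)
S(N, G) = 8
(-4692 + S(5, -65))*(3983 + 2639) = (-4692 + 8)*(3983 + 2639) = -4684*6622 = -31017448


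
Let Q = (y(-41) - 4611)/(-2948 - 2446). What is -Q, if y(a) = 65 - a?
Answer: -4505/5394 ≈ -0.83519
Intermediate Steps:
Q = 4505/5394 (Q = ((65 - 1*(-41)) - 4611)/(-2948 - 2446) = ((65 + 41) - 4611)/(-5394) = (106 - 4611)*(-1/5394) = -4505*(-1/5394) = 4505/5394 ≈ 0.83519)
-Q = -1*4505/5394 = -4505/5394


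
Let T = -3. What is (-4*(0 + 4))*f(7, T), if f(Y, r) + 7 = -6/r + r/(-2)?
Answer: 56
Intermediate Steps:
f(Y, r) = -7 - 6/r - r/2 (f(Y, r) = -7 + (-6/r + r/(-2)) = -7 + (-6/r + r*(-½)) = -7 + (-6/r - r/2) = -7 - 6/r - r/2)
(-4*(0 + 4))*f(7, T) = (-4*(0 + 4))*(-7 - 6/(-3) - ½*(-3)) = (-4*4)*(-7 - 6*(-⅓) + 3/2) = -16*(-7 + 2 + 3/2) = -16*(-7/2) = 56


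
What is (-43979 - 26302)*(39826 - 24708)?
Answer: -1062508158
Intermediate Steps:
(-43979 - 26302)*(39826 - 24708) = -70281*15118 = -1062508158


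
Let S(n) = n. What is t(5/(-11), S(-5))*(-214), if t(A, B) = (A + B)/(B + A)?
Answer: -214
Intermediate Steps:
t(A, B) = 1 (t(A, B) = (A + B)/(A + B) = 1)
t(5/(-11), S(-5))*(-214) = 1*(-214) = -214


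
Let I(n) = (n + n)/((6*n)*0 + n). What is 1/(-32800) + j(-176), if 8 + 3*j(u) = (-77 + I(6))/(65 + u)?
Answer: -8888911/3640800 ≈ -2.4415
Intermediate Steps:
I(n) = 2 (I(n) = (2*n)/(0 + n) = (2*n)/n = 2)
j(u) = -8/3 - 25/(65 + u) (j(u) = -8/3 + ((-77 + 2)/(65 + u))/3 = -8/3 + (-75/(65 + u))/3 = -8/3 - 25/(65 + u))
1/(-32800) + j(-176) = 1/(-32800) + (-595 - 8*(-176))/(3*(65 - 176)) = -1/32800 + (⅓)*(-595 + 1408)/(-111) = -1/32800 + (⅓)*(-1/111)*813 = -1/32800 - 271/111 = -8888911/3640800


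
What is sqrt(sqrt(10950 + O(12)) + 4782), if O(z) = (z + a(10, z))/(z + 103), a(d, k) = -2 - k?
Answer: sqrt(63241950 + 460*sqrt(9050845))/115 ≈ 69.905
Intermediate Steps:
O(z) = -2/(103 + z) (O(z) = (z + (-2 - z))/(z + 103) = -2/(103 + z))
sqrt(sqrt(10950 + O(12)) + 4782) = sqrt(sqrt(10950 - 2/(103 + 12)) + 4782) = sqrt(sqrt(10950 - 2/115) + 4782) = sqrt(sqrt(1259248/115) + 4782) = sqrt(4*sqrt(9050845)/115 + 4782) = sqrt(4782 + 4*sqrt(9050845)/115)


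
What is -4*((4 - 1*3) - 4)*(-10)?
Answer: -120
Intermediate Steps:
-4*((4 - 1*3) - 4)*(-10) = -4*((4 - 3) - 4)*(-10) = -4*(1 - 4)*(-10) = -4*(-3)*(-10) = 12*(-10) = -120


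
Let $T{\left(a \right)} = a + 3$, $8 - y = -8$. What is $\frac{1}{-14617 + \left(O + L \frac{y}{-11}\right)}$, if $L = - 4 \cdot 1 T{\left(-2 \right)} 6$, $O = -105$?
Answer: $- \frac{11}{161558} \approx -6.8087 \cdot 10^{-5}$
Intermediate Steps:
$y = 16$ ($y = 8 - -8 = 8 + 8 = 16$)
$T{\left(a \right)} = 3 + a$
$L = -24$ ($L = - 4 \cdot 1 \left(3 - 2\right) 6 = - 4 \cdot 1 \cdot 1 \cdot 6 = \left(-4\right) 1 \cdot 6 = \left(-4\right) 6 = -24$)
$\frac{1}{-14617 + \left(O + L \frac{y}{-11}\right)} = \frac{1}{-14617 - \left(105 + 24 \frac{16}{-11}\right)} = \frac{1}{-14617 - \left(105 + 24 \cdot 16 \left(- \frac{1}{11}\right)\right)} = \frac{1}{-14617 - \frac{771}{11}} = \frac{1}{- \frac{161558}{11}} = - \frac{11}{161558}$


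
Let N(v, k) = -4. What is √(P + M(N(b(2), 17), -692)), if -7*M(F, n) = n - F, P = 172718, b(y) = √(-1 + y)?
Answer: √8467998/7 ≈ 415.71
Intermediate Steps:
M(F, n) = -n/7 + F/7 (M(F, n) = -(n - F)/7 = -n/7 + F/7)
√(P + M(N(b(2), 17), -692)) = √(172718 + (-⅐*(-692) + (⅐)*(-4))) = √(172718 + (692/7 - 4/7)) = √(172718 + 688/7) = √(1209714/7) = √8467998/7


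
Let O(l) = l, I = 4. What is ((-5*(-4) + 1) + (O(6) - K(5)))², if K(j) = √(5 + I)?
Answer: 576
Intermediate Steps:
K(j) = 3 (K(j) = √(5 + 4) = √9 = 3)
((-5*(-4) + 1) + (O(6) - K(5)))² = ((-5*(-4) + 1) + (6 - 1*3))² = ((20 + 1) + (6 - 3))² = (21 + 3)² = 24² = 576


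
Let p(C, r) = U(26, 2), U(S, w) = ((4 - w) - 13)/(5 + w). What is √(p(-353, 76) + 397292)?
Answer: √19467231/7 ≈ 630.31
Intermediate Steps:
U(S, w) = (-9 - w)/(5 + w)
p(C, r) = -11/7 (p(C, r) = (-9 - 1*2)/(5 + 2) = (-9 - 2)/7 = (⅐)*(-11) = -11/7)
√(p(-353, 76) + 397292) = √(-11/7 + 397292) = √(2781033/7) = √19467231/7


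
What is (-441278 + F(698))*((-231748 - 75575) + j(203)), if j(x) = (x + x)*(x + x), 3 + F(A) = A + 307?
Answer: 62733606412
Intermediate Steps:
F(A) = 304 + A (F(A) = -3 + (A + 307) = -3 + (307 + A) = 304 + A)
j(x) = 4*x² (j(x) = (2*x)*(2*x) = 4*x²)
(-441278 + F(698))*((-231748 - 75575) + j(203)) = (-441278 + (304 + 698))*((-231748 - 75575) + 4*203²) = (-441278 + 1002)*(-307323 + 4*41209) = -440276*(-307323 + 164836) = -440276*(-142487) = 62733606412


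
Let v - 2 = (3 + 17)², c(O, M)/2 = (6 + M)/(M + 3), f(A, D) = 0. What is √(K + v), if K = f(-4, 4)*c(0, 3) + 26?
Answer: 2*√107 ≈ 20.688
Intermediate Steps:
c(O, M) = 2*(6 + M)/(3 + M) (c(O, M) = 2*((6 + M)/(M + 3)) = 2*((6 + M)/(3 + M)) = 2*(6 + M)/(3 + M))
v = 402 (v = 2 + (3 + 17)² = 2 + 20² = 2 + 400 = 402)
K = 26 (K = 0*(2*(6 + 3)/(3 + 3)) + 26 = 0*(2*9/6) + 26 = 0*(2*(⅙)*9) + 26 = 0*3 + 26 = 0 + 26 = 26)
√(K + v) = √(26 + 402) = √428 = 2*√107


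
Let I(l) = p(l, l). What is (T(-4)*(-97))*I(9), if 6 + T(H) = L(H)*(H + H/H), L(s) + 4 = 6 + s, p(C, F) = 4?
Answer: 0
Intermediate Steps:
L(s) = 2 + s (L(s) = -4 + (6 + s) = 2 + s)
I(l) = 4
T(H) = -6 + (1 + H)*(2 + H) (T(H) = -6 + (2 + H)*(H + H/H) = -6 + (2 + H)*(H + 1) = -6 + (2 + H)*(1 + H) = -6 + (1 + H)*(2 + H))
(T(-4)*(-97))*I(9) = ((-4 - 4 - 4*(2 - 4))*(-97))*4 = ((-4 - 4 - 4*(-2))*(-97))*4 = ((-4 - 4 + 8)*(-97))*4 = (0*(-97))*4 = 0*4 = 0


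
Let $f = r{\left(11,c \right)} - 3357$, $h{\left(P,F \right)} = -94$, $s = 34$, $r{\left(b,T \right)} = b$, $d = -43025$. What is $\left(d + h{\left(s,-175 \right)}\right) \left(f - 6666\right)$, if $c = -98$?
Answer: $431707428$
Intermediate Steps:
$f = -3346$ ($f = 11 - 3357 = -3346$)
$\left(d + h{\left(s,-175 \right)}\right) \left(f - 6666\right) = \left(-43025 - 94\right) \left(-3346 - 6666\right) = \left(-43119\right) \left(-10012\right) = 431707428$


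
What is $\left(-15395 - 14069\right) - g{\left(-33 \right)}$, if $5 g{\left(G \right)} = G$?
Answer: $- \frac{147287}{5} \approx -29457.0$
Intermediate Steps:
$g{\left(G \right)} = \frac{G}{5}$
$\left(-15395 - 14069\right) - g{\left(-33 \right)} = \left(-15395 - 14069\right) - \frac{1}{5} \left(-33\right) = -29464 - - \frac{33}{5} = -29464 + \frac{33}{5} = - \frac{147287}{5}$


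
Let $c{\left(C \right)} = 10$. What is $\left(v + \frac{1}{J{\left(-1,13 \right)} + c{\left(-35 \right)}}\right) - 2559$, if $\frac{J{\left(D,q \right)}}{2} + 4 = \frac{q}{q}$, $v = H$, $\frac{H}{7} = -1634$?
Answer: $- \frac{55987}{4} \approx -13997.0$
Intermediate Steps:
$H = -11438$ ($H = 7 \left(-1634\right) = -11438$)
$v = -11438$
$J{\left(D,q \right)} = -6$ ($J{\left(D,q \right)} = -8 + 2 \frac{q}{q} = -8 + 2 \cdot 1 = -8 + 2 = -6$)
$\left(v + \frac{1}{J{\left(-1,13 \right)} + c{\left(-35 \right)}}\right) - 2559 = \left(-11438 + \frac{1}{-6 + 10}\right) - 2559 = \left(-11438 + \frac{1}{4}\right) - 2559 = - \frac{45751}{4} - 2559 = - \frac{55987}{4}$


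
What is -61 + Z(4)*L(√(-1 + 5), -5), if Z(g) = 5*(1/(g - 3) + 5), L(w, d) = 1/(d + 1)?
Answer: -137/2 ≈ -68.500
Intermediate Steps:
L(w, d) = 1/(1 + d)
Z(g) = 25 + 5/(-3 + g) (Z(g) = 5*(1/(-3 + g) + 5) = 5*(5 + 1/(-3 + g)) = 25 + 5/(-3 + g))
-61 + Z(4)*L(√(-1 + 5), -5) = -61 + (5*(-14 + 5*4)/(-3 + 4))/(1 - 5) = -61 + (5*(-14 + 20)/1)/(-4) = -61 + (5*1*6)*(-¼) = -61 + 30*(-¼) = -61 - 15/2 = -137/2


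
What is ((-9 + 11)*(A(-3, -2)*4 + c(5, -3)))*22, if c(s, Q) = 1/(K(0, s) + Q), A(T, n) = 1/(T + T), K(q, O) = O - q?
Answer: -22/3 ≈ -7.3333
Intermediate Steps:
A(T, n) = 1/(2*T)
c(s, Q) = 1/(Q + s) (c(s, Q) = 1/((s - 1*0) + Q) = 1/((s + 0) + Q) = 1/(s + Q) = 1/(Q + s))
((-9 + 11)*(A(-3, -2)*4 + c(5, -3)))*22 = ((-9 + 11)*(((½)/(-3))*4 + 1/(-3 + 5)))*22 = (2*(((½)*(-⅓))*4 + 1/2))*22 = (2*(-⅙*4 + ½))*22 = (2*(-⅔ + ½))*22 = (2*(-⅙))*22 = -⅓*22 = -22/3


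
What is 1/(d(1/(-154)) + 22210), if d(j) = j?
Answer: 154/3420339 ≈ 4.5025e-5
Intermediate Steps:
1/(d(1/(-154)) + 22210) = 1/(1/(-154) + 22210) = 1/(-1/154 + 22210) = 1/(3420339/154) = 154/3420339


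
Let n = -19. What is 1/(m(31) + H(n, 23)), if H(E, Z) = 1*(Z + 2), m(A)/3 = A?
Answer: 1/118 ≈ 0.0084746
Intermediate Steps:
m(A) = 3*A
H(E, Z) = 2 + Z (H(E, Z) = 1*(2 + Z) = 2 + Z)
1/(m(31) + H(n, 23)) = 1/(3*31 + (2 + 23)) = 1/(93 + 25) = 1/118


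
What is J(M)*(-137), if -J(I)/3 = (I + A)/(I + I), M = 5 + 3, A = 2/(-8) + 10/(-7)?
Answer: 72747/448 ≈ 162.38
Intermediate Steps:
A = -47/28 (A = 2*(-⅛) + 10*(-⅐) = -¼ - 10/7 = -47/28 ≈ -1.6786)
M = 8
J(I) = -3*(-47/28 + I)/(2*I) (J(I) = -3*(I - 47/28)/(I + I) = -3*(-47/28 + I)/(2*I))
J(M)*(-137) = ((3/56)*(47 - 28*8)/8)*(-137) = ((3/56)*(⅛)*(47 - 224))*(-137) = ((3/56)*(⅛)*(-177))*(-137) = -531/448*(-137) = 72747/448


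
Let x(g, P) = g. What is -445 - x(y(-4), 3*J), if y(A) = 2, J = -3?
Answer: -447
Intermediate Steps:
-445 - x(y(-4), 3*J) = -445 - 1*2 = -445 - 2 = -447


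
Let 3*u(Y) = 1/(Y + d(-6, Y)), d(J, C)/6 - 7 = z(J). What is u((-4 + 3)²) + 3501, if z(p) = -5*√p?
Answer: 76136290/21747 + 10*I*√6/7249 ≈ 3501.0 + 0.0033791*I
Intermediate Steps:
d(J, C) = 42 - 30*√J (d(J, C) = 42 + 6*(-5*√J) = 42 - 30*√J)
u(Y) = 1/(3*(42 + Y - 30*I*√6)) (u(Y) = 1/(3*(Y + (42 - 30*I*√6))) = 1/(3*(42 + Y - 30*I*√6)))
u((-4 + 3)²) + 3501 = 1/(3*(42 + (-4 + 3)² - 30*I*√6)) + 3501 = 1/(3*(42 + (-1)² - 30*I*√6)) + 3501 = 1/(3*(42 + 1 - 30*I*√6)) + 3501 = 1/(3*(43 - 30*I*√6)) + 3501 = 3501 + 1/(3*(43 - 30*I*√6))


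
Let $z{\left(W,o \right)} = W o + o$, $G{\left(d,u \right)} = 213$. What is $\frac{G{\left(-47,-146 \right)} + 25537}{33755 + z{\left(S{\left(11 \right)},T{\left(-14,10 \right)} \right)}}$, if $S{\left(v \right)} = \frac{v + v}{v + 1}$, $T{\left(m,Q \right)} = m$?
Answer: $\frac{375}{491} \approx 0.76375$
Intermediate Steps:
$S{\left(v \right)} = \frac{2 v}{1 + v}$
$z{\left(W,o \right)} = o + W o$
$\frac{G{\left(-47,-146 \right)} + 25537}{33755 + z{\left(S{\left(11 \right)},T{\left(-14,10 \right)} \right)}} = \frac{213 + 25537}{33755 - 14 \left(1 + 2 \cdot 11 \frac{1}{1 + 11}\right)} = \frac{25750}{33755 - 14 \left(1 + 2 \cdot 11 \cdot \frac{1}{12}\right)} = \frac{25750}{33755 - 14 \left(1 + \frac{11}{6}\right)} = \frac{25750}{33755 - \frac{119}{3}} = \frac{25750}{\frac{101146}{3}} = 25750 \cdot \frac{3}{101146} = \frac{375}{491}$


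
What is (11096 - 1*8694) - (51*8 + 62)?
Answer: 1932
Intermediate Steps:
(11096 - 1*8694) - (51*8 + 62) = (11096 - 8694) - (408 + 62) = 2402 - 1*470 = 2402 - 470 = 1932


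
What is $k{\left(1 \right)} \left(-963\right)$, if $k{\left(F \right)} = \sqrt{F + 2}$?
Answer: $- 963 \sqrt{3} \approx -1668.0$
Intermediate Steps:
$k{\left(F \right)} = \sqrt{2 + F}$
$k{\left(1 \right)} \left(-963\right) = \sqrt{2 + 1} \left(-963\right) = \sqrt{3} \left(-963\right) = - 963 \sqrt{3}$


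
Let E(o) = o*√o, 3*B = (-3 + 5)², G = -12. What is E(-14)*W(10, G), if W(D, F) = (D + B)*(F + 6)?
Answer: 952*I*√14 ≈ 3562.1*I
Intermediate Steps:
B = 4/3 (B = (-3 + 5)²/3 = (⅓)*2² = (⅓)*4 = 4/3 ≈ 1.3333)
E(o) = o^(3/2)
W(D, F) = (6 + F)*(4/3 + D) (W(D, F) = (D + 4/3)*(F + 6) = (4/3 + D)*(6 + F) = (6 + F)*(4/3 + D))
E(-14)*W(10, G) = (-14)^(3/2)*(8 + 6*10 + (4/3)*(-12) + 10*(-12)) = (-14*I*√14)*(8 + 60 - 16 - 120) = -14*I*√14*(-68) = 952*I*√14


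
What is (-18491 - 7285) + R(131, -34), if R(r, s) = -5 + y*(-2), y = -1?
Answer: -25779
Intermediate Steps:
R(r, s) = -3 (R(r, s) = -5 - 1*(-2) = -5 + 2 = -3)
(-18491 - 7285) + R(131, -34) = (-18491 - 7285) - 3 = -25776 - 3 = -25779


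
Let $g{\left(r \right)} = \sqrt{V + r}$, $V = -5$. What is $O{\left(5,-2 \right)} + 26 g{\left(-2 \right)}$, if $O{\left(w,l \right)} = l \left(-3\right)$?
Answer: $6 + 26 i \sqrt{7} \approx 6.0 + 68.79 i$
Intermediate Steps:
$g{\left(r \right)} = \sqrt{-5 + r}$
$O{\left(w,l \right)} = - 3 l$
$O{\left(5,-2 \right)} + 26 g{\left(-2 \right)} = \left(-3\right) \left(-2\right) + 26 \sqrt{-5 - 2} = 6 + 26 \sqrt{-7} = 6 + 26 i \sqrt{7}$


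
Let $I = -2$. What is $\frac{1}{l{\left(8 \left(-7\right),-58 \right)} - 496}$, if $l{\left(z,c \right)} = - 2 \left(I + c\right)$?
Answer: $- \frac{1}{376} \approx -0.0026596$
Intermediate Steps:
$l{\left(z,c \right)} = 4 - 2 c$ ($l{\left(z,c \right)} = - 2 \left(-2 + c\right) = 4 - 2 c$)
$\frac{1}{l{\left(8 \left(-7\right),-58 \right)} - 496} = \frac{1}{\left(4 - -116\right) - 496} = \frac{1}{\left(4 + 116\right) - 496} = \frac{1}{120 - 496} = \frac{1}{-376} = - \frac{1}{376}$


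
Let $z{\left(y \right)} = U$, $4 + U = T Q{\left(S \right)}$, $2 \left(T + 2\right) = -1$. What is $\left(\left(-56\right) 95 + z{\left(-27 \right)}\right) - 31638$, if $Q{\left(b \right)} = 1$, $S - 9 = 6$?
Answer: $- \frac{73929}{2} \approx -36965.0$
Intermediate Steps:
$T = - \frac{5}{2}$ ($T = -2 + \frac{1}{2} \left(-1\right) = -2 - \frac{1}{2} = - \frac{5}{2} \approx -2.5$)
$S = 15$ ($S = 9 + 6 = 15$)
$U = - \frac{13}{2}$ ($U = -4 - \frac{5}{2} = - \frac{13}{2} \approx -6.5$)
$z{\left(y \right)} = - \frac{13}{2}$
$\left(\left(-56\right) 95 + z{\left(-27 \right)}\right) - 31638 = \left(\left(-56\right) 95 - \frac{13}{2}\right) - 31638 = \left(-5320 - \frac{13}{2}\right) - 31638 = - \frac{10653}{2} - 31638 = - \frac{73929}{2}$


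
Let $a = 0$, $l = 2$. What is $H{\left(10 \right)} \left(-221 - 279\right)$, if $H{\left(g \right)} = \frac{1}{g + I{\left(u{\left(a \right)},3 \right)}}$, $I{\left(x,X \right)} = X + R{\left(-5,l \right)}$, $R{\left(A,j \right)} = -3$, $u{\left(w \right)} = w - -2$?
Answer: $-50$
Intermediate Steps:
$u{\left(w \right)} = 2 + w$ ($u{\left(w \right)} = w + 2 = 2 + w$)
$I{\left(x,X \right)} = -3 + X$ ($I{\left(x,X \right)} = X - 3 = -3 + X$)
$H{\left(g \right)} = \frac{1}{g}$ ($H{\left(g \right)} = \frac{1}{g + \left(-3 + 3\right)} = \frac{1}{g + 0} = \frac{1}{g}$)
$H{\left(10 \right)} \left(-221 - 279\right) = \frac{-221 - 279}{10} = \frac{1}{10} \left(-500\right) = -50$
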